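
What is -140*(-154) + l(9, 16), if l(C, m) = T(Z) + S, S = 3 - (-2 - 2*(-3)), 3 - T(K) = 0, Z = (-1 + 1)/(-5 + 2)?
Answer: 21562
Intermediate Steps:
Z = 0 (Z = 0/(-3) = 0*(-1/3) = 0)
T(K) = 3 (T(K) = 3 - 1*0 = 3 + 0 = 3)
S = -1 (S = 3 - (-2 + 6) = 3 - 1*4 = 3 - 4 = -1)
l(C, m) = 2 (l(C, m) = 3 - 1 = 2)
-140*(-154) + l(9, 16) = -140*(-154) + 2 = 21560 + 2 = 21562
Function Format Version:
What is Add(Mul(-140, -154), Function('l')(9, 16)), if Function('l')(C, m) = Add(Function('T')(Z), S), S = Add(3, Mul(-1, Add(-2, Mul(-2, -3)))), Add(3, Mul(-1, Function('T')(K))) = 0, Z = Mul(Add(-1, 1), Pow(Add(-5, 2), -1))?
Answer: 21562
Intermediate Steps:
Z = 0 (Z = Mul(0, Pow(-3, -1)) = Mul(0, Rational(-1, 3)) = 0)
Function('T')(K) = 3 (Function('T')(K) = Add(3, Mul(-1, 0)) = Add(3, 0) = 3)
S = -1 (S = Add(3, Mul(-1, Add(-2, 6))) = Add(3, Mul(-1, 4)) = Add(3, -4) = -1)
Function('l')(C, m) = 2 (Function('l')(C, m) = Add(3, -1) = 2)
Add(Mul(-140, -154), Function('l')(9, 16)) = Add(Mul(-140, -154), 2) = Add(21560, 2) = 21562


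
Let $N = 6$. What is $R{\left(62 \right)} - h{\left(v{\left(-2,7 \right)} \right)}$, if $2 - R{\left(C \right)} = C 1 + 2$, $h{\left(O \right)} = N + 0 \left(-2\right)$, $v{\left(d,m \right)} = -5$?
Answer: $-68$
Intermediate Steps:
$h{\left(O \right)} = 6$ ($h{\left(O \right)} = 6 + 0 \left(-2\right) = 6 + 0 = 6$)
$R{\left(C \right)} = - C$ ($R{\left(C \right)} = 2 - \left(C 1 + 2\right) = 2 - \left(C + 2\right) = 2 - \left(2 + C\right) = - C$)
$R{\left(62 \right)} - h{\left(v{\left(-2,7 \right)} \right)} = \left(-1\right) 62 - 6 = -62 - 6 = -68$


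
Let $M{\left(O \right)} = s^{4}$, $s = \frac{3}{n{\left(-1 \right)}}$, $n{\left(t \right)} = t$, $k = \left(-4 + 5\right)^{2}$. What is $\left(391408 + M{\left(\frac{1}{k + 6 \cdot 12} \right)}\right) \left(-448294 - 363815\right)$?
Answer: $-317931740301$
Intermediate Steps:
$k = 1$ ($k = 1^{2} = 1$)
$s = -3$ ($s = \frac{3}{-1} = 3 \left(-1\right) = -3$)
$M{\left(O \right)} = 81$ ($M{\left(O \right)} = \left(-3\right)^{4} = 81$)
$\left(391408 + M{\left(\frac{1}{k + 6 \cdot 12} \right)}\right) \left(-448294 - 363815\right) = \left(391408 + 81\right) \left(-448294 - 363815\right) = 391489 \left(-812109\right) = -317931740301$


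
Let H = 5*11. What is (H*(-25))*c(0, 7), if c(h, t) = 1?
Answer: -1375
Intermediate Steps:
H = 55
(H*(-25))*c(0, 7) = (55*(-25))*1 = -1375*1 = -1375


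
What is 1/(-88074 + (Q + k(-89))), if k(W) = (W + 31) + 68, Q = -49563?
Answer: -1/137627 ≈ -7.2660e-6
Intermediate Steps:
k(W) = 99 + W (k(W) = (31 + W) + 68 = 99 + W)
1/(-88074 + (Q + k(-89))) = 1/(-88074 + (-49563 + (99 - 89))) = 1/(-88074 + (-49563 + 10)) = 1/(-88074 - 49553) = 1/(-137627) = -1/137627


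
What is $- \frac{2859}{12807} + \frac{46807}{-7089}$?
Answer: $- \frac{68858300}{10087647} \approx -6.826$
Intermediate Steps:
$- \frac{2859}{12807} + \frac{46807}{-7089} = \left(-2859\right) \frac{1}{12807} + 46807 \left(- \frac{1}{7089}\right) = - \frac{953}{4269} - \frac{46807}{7089} = - \frac{68858300}{10087647}$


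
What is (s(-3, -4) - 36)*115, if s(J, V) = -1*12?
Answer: -5520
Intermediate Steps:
s(J, V) = -12
(s(-3, -4) - 36)*115 = (-12 - 36)*115 = -48*115 = -5520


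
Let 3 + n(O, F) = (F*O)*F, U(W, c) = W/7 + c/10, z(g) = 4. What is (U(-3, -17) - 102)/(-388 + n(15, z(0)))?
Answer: 7289/10570 ≈ 0.68959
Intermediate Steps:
U(W, c) = W/7 + c/10 (U(W, c) = W*(1/7) + c*(1/10) = W/7 + c/10)
n(O, F) = -3 + O*F**2 (n(O, F) = -3 + (F*O)*F = -3 + O*F**2)
(U(-3, -17) - 102)/(-388 + n(15, z(0))) = (((1/7)*(-3) + (1/10)*(-17)) - 102)/(-388 + (-3 + 15*4**2)) = ((-3/7 - 17/10) - 102)/(-388 + (-3 + 15*16)) = (-149/70 - 102)/(-388 + (-3 + 240)) = -7289/(70*(-388 + 237)) = -7289/70/(-151) = -7289/70*(-1/151) = 7289/10570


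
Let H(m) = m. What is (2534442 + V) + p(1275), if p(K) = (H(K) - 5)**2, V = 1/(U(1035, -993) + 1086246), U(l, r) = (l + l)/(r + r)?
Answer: 1491164710009033/359547081 ≈ 4.1473e+6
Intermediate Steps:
U(l, r) = l/r (U(l, r) = (2*l)/((2*r)) = (2*l)*(1/(2*r)) = l/r)
V = 331/359547081 (V = 1/(1035/(-993) + 1086246) = 1/(1035*(-1/993) + 1086246) = 1/(-345/331 + 1086246) = 1/(359547081/331) = 331/359547081 ≈ 9.2060e-7)
p(K) = (-5 + K)**2 (p(K) = (K - 5)**2 = (-5 + K)**2)
(2534442 + V) + p(1275) = (2534442 + 331/359547081) + (-5 + 1275)**2 = 911251223064133/359547081 + 1270**2 = 911251223064133/359547081 + 1612900 = 1491164710009033/359547081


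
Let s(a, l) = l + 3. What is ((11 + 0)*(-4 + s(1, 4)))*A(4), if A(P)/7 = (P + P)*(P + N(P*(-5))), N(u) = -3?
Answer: 1848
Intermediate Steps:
s(a, l) = 3 + l
A(P) = 14*P*(-3 + P) (A(P) = 7*((P + P)*(P - 3)) = 7*((2*P)*(-3 + P)) = 7*(2*P*(-3 + P)) = 14*P*(-3 + P))
((11 + 0)*(-4 + s(1, 4)))*A(4) = ((11 + 0)*(-4 + (3 + 4)))*(14*4*(-3 + 4)) = (11*(-4 + 7))*(14*4*1) = (11*3)*56 = 33*56 = 1848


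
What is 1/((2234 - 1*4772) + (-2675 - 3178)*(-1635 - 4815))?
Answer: 1/37749312 ≈ 2.6491e-8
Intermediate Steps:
1/((2234 - 1*4772) + (-2675 - 3178)*(-1635 - 4815)) = 1/((2234 - 4772) - 5853*(-6450)) = 1/(-2538 + 37751850) = 1/37749312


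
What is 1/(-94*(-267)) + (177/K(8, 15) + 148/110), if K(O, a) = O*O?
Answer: 181598339/44172480 ≈ 4.1111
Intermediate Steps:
K(O, a) = O²
1/(-94*(-267)) + (177/K(8, 15) + 148/110) = 1/(-94*(-267)) + (177/(8²) + 148/110) = -1/94*(-1/267) + (177/64 + 148*(1/110)) = 1/25098 + (177*(1/64) + 74/55) = 1/25098 + (177/64 + 74/55) = 1/25098 + 14471/3520 = 181598339/44172480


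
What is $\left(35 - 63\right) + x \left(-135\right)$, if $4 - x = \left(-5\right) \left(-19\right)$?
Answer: $12257$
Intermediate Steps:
$x = -91$ ($x = 4 - \left(-5\right) \left(-19\right) = 4 - 95 = -91$)
$\left(35 - 63\right) + x \left(-135\right) = \left(35 - 63\right) - -12285 = \left(35 - 63\right) + 12285 = -28 + 12285 = 12257$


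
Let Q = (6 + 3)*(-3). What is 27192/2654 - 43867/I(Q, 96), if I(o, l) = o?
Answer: 58578601/35829 ≈ 1634.9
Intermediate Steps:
Q = -27 (Q = 9*(-3) = -27)
27192/2654 - 43867/I(Q, 96) = 27192/2654 - 43867/(-27) = 27192*(1/2654) - 43867*(-1/27) = 13596/1327 + 43867/27 = 58578601/35829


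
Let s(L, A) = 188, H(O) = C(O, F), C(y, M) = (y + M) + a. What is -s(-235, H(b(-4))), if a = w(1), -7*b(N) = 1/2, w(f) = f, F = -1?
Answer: -188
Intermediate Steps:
b(N) = -1/14 (b(N) = -⅐/2 = -⅐*½ = -1/14)
a = 1
C(y, M) = 1 + M + y (C(y, M) = (y + M) + 1 = (M + y) + 1 = 1 + M + y)
H(O) = O (H(O) = 1 - 1 + O = O)
-s(-235, H(b(-4))) = -1*188 = -188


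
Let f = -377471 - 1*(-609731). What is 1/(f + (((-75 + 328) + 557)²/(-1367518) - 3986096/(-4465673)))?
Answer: 3053444104807/709194188347461034 ≈ 4.3055e-6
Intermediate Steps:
f = 232260 (f = -377471 + 609731 = 232260)
1/(f + (((-75 + 328) + 557)²/(-1367518) - 3986096/(-4465673))) = 1/(232260 + (((-75 + 328) + 557)²/(-1367518) - 3986096/(-4465673))) = 1/(232260 + ((253 + 557)²*(-1/1367518) - 3986096*(-1/4465673))) = 1/(232260 + (810²*(-1/1367518) + 3986096/4465673)) = 1/(232260 + (656100*(-1/1367518) + 3986096/4465673)) = 1/(232260 + (-328050/683759 + 3986096/4465673)) = 1/(232260 + 1260564987214/3053444104807) = 1/(709194188347461034/3053444104807) = 3053444104807/709194188347461034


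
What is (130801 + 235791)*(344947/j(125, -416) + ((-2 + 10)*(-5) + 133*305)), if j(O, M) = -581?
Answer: 8504962994176/581 ≈ 1.4638e+10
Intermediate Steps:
(130801 + 235791)*(344947/j(125, -416) + ((-2 + 10)*(-5) + 133*305)) = (130801 + 235791)*(344947/(-581) + ((-2 + 10)*(-5) + 133*305)) = 366592*(344947*(-1/581) + (8*(-5) + 40565)) = 366592*(-344947/581 + (-40 + 40565)) = 366592*(-344947/581 + 40525) = 366592*(23200078/581) = 8504962994176/581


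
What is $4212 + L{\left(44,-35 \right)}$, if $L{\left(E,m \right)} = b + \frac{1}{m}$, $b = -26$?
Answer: $\frac{146509}{35} \approx 4186.0$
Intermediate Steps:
$L{\left(E,m \right)} = -26 + \frac{1}{m}$
$4212 + L{\left(44,-35 \right)} = 4212 - \left(26 - \frac{1}{-35}\right) = 4212 - \frac{911}{35} = \frac{146509}{35}$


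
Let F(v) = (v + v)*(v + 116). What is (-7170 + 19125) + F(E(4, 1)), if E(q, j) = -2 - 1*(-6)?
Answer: 12915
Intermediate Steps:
E(q, j) = 4 (E(q, j) = -2 + 6 = 4)
F(v) = 2*v*(116 + v) (F(v) = (2*v)*(116 + v) = 2*v*(116 + v))
(-7170 + 19125) + F(E(4, 1)) = (-7170 + 19125) + 2*4*(116 + 4) = 11955 + 2*4*120 = 11955 + 960 = 12915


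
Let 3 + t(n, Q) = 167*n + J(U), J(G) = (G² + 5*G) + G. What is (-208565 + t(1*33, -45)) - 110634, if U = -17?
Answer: -313504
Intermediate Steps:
J(G) = G² + 6*G
t(n, Q) = 184 + 167*n (t(n, Q) = -3 + (167*n - 17*(6 - 17)) = -3 + (167*n - 17*(-11)) = -3 + (167*n + 187) = -3 + (187 + 167*n) = 184 + 167*n)
(-208565 + t(1*33, -45)) - 110634 = (-208565 + (184 + 167*(1*33))) - 110634 = (-208565 + (184 + 167*33)) - 110634 = (-208565 + (184 + 5511)) - 110634 = (-208565 + 5695) - 110634 = -202870 - 110634 = -313504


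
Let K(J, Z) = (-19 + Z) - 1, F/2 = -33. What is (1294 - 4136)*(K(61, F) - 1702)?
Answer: 5081496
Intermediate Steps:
F = -66 (F = 2*(-33) = -66)
K(J, Z) = -20 + Z
(1294 - 4136)*(K(61, F) - 1702) = (1294 - 4136)*((-20 - 66) - 1702) = -2842*(-86 - 1702) = -2842*(-1788) = 5081496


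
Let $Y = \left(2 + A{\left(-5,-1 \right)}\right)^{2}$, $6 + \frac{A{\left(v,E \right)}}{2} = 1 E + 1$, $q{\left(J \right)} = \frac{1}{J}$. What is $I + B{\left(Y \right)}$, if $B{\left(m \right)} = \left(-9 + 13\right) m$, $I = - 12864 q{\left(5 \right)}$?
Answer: $- \frac{10864}{5} \approx -2172.8$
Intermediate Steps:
$I = - \frac{12864}{5} \approx -2572.8$
$A{\left(v,E \right)} = -10 + 2 E$ ($A{\left(v,E \right)} = -12 + 2 \left(1 E + 1\right) = -12 + 2 \left(E + 1\right) = -12 + 2 \left(1 + E\right) = -12 + \left(2 + 2 E\right) = -10 + 2 E$)
$Y = 100$ ($Y = \left(2 + \left(-10 + 2 \left(-1\right)\right)\right)^{2} = \left(2 - 12\right)^{2} = \left(-10\right)^{2} = 100$)
$B{\left(m \right)} = 4 m$
$I + B{\left(Y \right)} = - \frac{12864}{5} + 4 \cdot 100 = - \frac{12864}{5} + 400 = - \frac{10864}{5}$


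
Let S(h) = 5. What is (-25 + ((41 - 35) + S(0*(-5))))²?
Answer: 196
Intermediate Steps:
(-25 + ((41 - 35) + S(0*(-5))))² = (-25 + ((41 - 35) + 5))² = (-25 + (6 + 5))² = (-25 + 11)² = (-14)² = 196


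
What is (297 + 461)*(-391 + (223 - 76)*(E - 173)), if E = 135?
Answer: -4530566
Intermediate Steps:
(297 + 461)*(-391 + (223 - 76)*(E - 173)) = (297 + 461)*(-391 + (223 - 76)*(135 - 173)) = 758*(-391 + 147*(-38)) = 758*(-391 - 5586) = 758*(-5977) = -4530566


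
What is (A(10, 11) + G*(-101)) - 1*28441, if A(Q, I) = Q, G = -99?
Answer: -18432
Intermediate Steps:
(A(10, 11) + G*(-101)) - 1*28441 = (10 - 99*(-101)) - 1*28441 = (10 + 9999) - 28441 = 10009 - 28441 = -18432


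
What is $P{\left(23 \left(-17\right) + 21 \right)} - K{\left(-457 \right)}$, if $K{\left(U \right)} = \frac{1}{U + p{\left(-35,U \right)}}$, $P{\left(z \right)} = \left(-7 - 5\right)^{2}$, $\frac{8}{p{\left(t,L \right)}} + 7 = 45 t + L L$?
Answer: $\frac{13640032851}{94721011} \approx 144.0$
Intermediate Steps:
$p{\left(t,L \right)} = \frac{8}{-7 + L^{2} + 45 t}$ ($p{\left(t,L \right)} = \frac{8}{-7 + \left(45 t + L L\right)} = \frac{8}{-7 + \left(45 t + L^{2}\right)} = \frac{8}{-7 + \left(L^{2} + 45 t\right)} = \frac{8}{-7 + L^{2} + 45 t}$)
$P{\left(z \right)} = 144$ ($P{\left(z \right)} = \left(-12\right)^{2} = 144$)
$K{\left(U \right)} = \frac{1}{U + \frac{8}{-1582 + U^{2}}}$ ($K{\left(U \right)} = \frac{1}{U + \frac{8}{-7 + U^{2} + 45 \left(-35\right)}} = \frac{1}{U + \frac{8}{-7 + U^{2} - 1575}} = \frac{1}{U + \frac{8}{-1582 + U^{2}}}$)
$P{\left(23 \left(-17\right) + 21 \right)} - K{\left(-457 \right)} = 144 - \frac{-1582 + \left(-457\right)^{2}}{8 - 457 \left(-1582 + \left(-457\right)^{2}\right)} = 144 - \frac{-1582 + 208849}{8 - 457 \left(-1582 + 208849\right)} = 144 - \frac{1}{8 - 94721019} \cdot 207267 = 144 - \frac{1}{-94721011} \cdot 207267 = 144 - \left(- \frac{1}{94721011}\right) 207267 = 144 - - \frac{207267}{94721011} = 144 + \frac{207267}{94721011} = \frac{13640032851}{94721011}$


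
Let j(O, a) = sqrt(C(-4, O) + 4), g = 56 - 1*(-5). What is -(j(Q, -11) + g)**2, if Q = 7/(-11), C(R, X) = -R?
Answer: -3729 - 244*sqrt(2) ≈ -4074.1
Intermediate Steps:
g = 61 (g = 56 + 5 = 61)
Q = -7/11 (Q = 7*(-1/11) = -7/11 ≈ -0.63636)
j(O, a) = 2*sqrt(2) (j(O, a) = sqrt(-1*(-4) + 4) = sqrt(4 + 4) = sqrt(8) = 2*sqrt(2))
-(j(Q, -11) + g)**2 = -(2*sqrt(2) + 61)**2 = -(61 + 2*sqrt(2))**2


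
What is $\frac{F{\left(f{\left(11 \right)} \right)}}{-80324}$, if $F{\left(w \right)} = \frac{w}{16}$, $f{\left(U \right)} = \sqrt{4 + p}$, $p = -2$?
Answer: $- \frac{\sqrt{2}}{1285184} \approx -1.1004 \cdot 10^{-6}$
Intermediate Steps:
$f{\left(U \right)} = \sqrt{2}$ ($f{\left(U \right)} = \sqrt{4 - 2} = \sqrt{2}$)
$F{\left(w \right)} = \frac{w}{16}$ ($F{\left(w \right)} = w \frac{1}{16} = \frac{w}{16}$)
$\frac{F{\left(f{\left(11 \right)} \right)}}{-80324} = \frac{\frac{1}{16} \sqrt{2}}{-80324} = \frac{\sqrt{2}}{16} \left(- \frac{1}{80324}\right) = - \frac{\sqrt{2}}{1285184}$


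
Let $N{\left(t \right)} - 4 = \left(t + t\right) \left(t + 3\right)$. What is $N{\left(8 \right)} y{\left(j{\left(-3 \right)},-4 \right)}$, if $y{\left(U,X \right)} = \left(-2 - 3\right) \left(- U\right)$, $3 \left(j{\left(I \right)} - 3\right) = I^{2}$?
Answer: $5400$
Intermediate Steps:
$j{\left(I \right)} = 3 + \frac{I^{2}}{3}$
$N{\left(t \right)} = 4 + 2 t \left(3 + t\right)$ ($N{\left(t \right)} = 4 + \left(t + t\right) \left(t + 3\right) = 4 + 2 t \left(3 + t\right)$)
$y{\left(U,X \right)} = 5 U$ ($y{\left(U,X \right)} = - 5 \left(- U\right) = 5 U$)
$N{\left(8 \right)} y{\left(j{\left(-3 \right)},-4 \right)} = \left(4 + 2 \cdot 8^{2} + 6 \cdot 8\right) 5 \left(3 + \frac{\left(-3\right)^{2}}{3}\right) = \left(4 + 2 \cdot 64 + 48\right) 5 \left(3 + \frac{1}{3} \cdot 9\right) = \left(4 + 128 + 48\right) 5 \left(3 + 3\right) = 180 \cdot 5 \cdot 6 = 180 \cdot 30 = 5400$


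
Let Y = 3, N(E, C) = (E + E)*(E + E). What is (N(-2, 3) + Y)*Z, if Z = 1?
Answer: 19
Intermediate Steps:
N(E, C) = 4*E**2 (N(E, C) = (2*E)*(2*E) = 4*E**2)
(N(-2, 3) + Y)*Z = (4*(-2)**2 + 3)*1 = (4*4 + 3)*1 = (16 + 3)*1 = 19*1 = 19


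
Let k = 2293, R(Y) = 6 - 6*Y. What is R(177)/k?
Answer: -1056/2293 ≈ -0.46053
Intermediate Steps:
R(177)/k = (6 - 6*177)/2293 = (6 - 1062)*(1/2293) = -1056*1/2293 = -1056/2293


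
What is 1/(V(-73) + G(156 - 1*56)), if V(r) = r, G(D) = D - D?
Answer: -1/73 ≈ -0.013699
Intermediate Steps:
G(D) = 0
1/(V(-73) + G(156 - 1*56)) = 1/(-73 + 0) = 1/(-73) = -1/73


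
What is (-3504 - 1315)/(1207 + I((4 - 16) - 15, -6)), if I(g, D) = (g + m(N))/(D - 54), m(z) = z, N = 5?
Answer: -144570/36221 ≈ -3.9913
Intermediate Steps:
I(g, D) = (5 + g)/(-54 + D) (I(g, D) = (g + 5)/(D - 54) = (5 + g)/(-54 + D))
(-3504 - 1315)/(1207 + I((4 - 16) - 15, -6)) = (-3504 - 1315)/(1207 + (5 + ((4 - 16) - 15))/(-54 - 6)) = -4819/(1207 + (5 + (-12 - 15))/(-60)) = -4819/(1207 - (5 - 27)/60) = -4819/(1207 - 1/60*(-22)) = -4819/(1207 + 11/30) = -4819/36221/30 = -4819*30/36221 = -144570/36221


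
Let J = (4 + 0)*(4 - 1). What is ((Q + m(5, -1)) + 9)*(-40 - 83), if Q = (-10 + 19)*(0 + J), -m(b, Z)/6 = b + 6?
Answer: -6273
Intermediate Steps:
J = 12 (J = 4*3 = 12)
m(b, Z) = -36 - 6*b (m(b, Z) = -6*(b + 6) = -6*(6 + b) = -36 - 6*b)
Q = 108 (Q = (-10 + 19)*(0 + 12) = 9*12 = 108)
((Q + m(5, -1)) + 9)*(-40 - 83) = ((108 + (-36 - 6*5)) + 9)*(-40 - 83) = ((108 + (-36 - 30)) + 9)*(-123) = ((108 - 66) + 9)*(-123) = (42 + 9)*(-123) = 51*(-123) = -6273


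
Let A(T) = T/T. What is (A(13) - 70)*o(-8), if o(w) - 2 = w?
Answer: 414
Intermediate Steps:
A(T) = 1
o(w) = 2 + w
(A(13) - 70)*o(-8) = (1 - 70)*(2 - 8) = -69*(-6) = 414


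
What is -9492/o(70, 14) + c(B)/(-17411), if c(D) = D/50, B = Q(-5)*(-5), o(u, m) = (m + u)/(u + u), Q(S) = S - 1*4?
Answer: -2754420209/174110 ≈ -15820.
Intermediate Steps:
Q(S) = -4 + S (Q(S) = S - 4 = -4 + S)
o(u, m) = (m + u)/(2*u) (o(u, m) = (m + u)/((2*u)) = (m + u)*(1/(2*u)) = (m + u)/(2*u))
B = 45 (B = (-4 - 5)*(-5) = -9*(-5) = 45)
c(D) = D/50 (c(D) = D*(1/50) = D/50)
-9492/o(70, 14) + c(B)/(-17411) = -9492*140/(14 + 70) + ((1/50)*45)/(-17411) = -9492/((½)*(1/70)*84) + (9/10)*(-1/17411) = -9492/⅗ - 9/174110 = -9492*5/3 - 9/174110 = -15820 - 9/174110 = -2754420209/174110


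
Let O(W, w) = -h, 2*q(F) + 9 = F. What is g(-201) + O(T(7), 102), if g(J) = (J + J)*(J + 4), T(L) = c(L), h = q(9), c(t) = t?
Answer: 79194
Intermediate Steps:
q(F) = -9/2 + F/2
h = 0 (h = -9/2 + (½)*9 = -9/2 + 9/2 = 0)
T(L) = L
g(J) = 2*J*(4 + J) (g(J) = (2*J)*(4 + J) = 2*J*(4 + J))
O(W, w) = 0 (O(W, w) = -1*0 = 0)
g(-201) + O(T(7), 102) = 2*(-201)*(4 - 201) + 0 = 2*(-201)*(-197) + 0 = 79194 + 0 = 79194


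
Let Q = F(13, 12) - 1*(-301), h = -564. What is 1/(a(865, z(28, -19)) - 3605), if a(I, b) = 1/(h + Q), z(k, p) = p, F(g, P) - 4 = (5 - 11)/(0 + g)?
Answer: -3373/12159678 ≈ -0.00027739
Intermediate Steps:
F(g, P) = 4 - 6/g (F(g, P) = 4 + (5 - 11)/(0 + g) = 4 - 6/g)
Q = 3959/13 (Q = (4 - 6/13) - 1*(-301) = (4 - 6*1/13) + 301 = (4 - 6/13) + 301 = 46/13 + 301 = 3959/13 ≈ 304.54)
a(I, b) = -13/3373 (a(I, b) = 1/(-564 + 3959/13) = 1/(-3373/13) = -13/3373)
1/(a(865, z(28, -19)) - 3605) = 1/(-13/3373 - 3605) = 1/(-12159678/3373) = -3373/12159678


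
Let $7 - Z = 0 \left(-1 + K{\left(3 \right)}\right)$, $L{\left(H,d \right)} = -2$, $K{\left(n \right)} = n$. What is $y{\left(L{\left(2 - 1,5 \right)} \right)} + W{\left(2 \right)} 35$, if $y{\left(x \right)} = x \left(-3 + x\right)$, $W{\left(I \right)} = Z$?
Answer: $255$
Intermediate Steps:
$Z = 7$ ($Z = 7 - 0 \left(-1 + 3\right) = 7 - 0 \cdot 2 = 7 - 0 = 7 + 0 = 7$)
$W{\left(I \right)} = 7$
$y{\left(L{\left(2 - 1,5 \right)} \right)} + W{\left(2 \right)} 35 = - 2 \left(-3 - 2\right) + 7 \cdot 35 = \left(-2\right) \left(-5\right) + 245 = 10 + 245 = 255$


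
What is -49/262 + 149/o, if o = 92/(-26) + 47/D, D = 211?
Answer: -107526889/2382890 ≈ -45.125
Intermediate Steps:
o = -9095/2743 (o = 92/(-26) + 47/211 = 92*(-1/26) + 47*(1/211) = -46/13 + 47/211 = -9095/2743 ≈ -3.3157)
-49/262 + 149/o = -49/262 + 149/(-9095/2743) = -49*1/262 + 149*(-2743/9095) = -49/262 - 408707/9095 = -107526889/2382890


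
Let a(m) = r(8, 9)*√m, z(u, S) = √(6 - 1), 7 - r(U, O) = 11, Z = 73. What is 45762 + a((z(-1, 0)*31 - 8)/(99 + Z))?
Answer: 45762 - 2*√(-344 + 1333*√5)/43 ≈ 45760.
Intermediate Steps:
r(U, O) = -4 (r(U, O) = 7 - 1*11 = 7 - 11 = -4)
z(u, S) = √5
a(m) = -4*√m
45762 + a((z(-1, 0)*31 - 8)/(99 + Z)) = 45762 - 4*√(√5*31 - 8)/√(99 + 73) = 45762 - 4*√43*√(31*√5 - 8)/86 = 45762 - 4*√43*√(-8 + 31*√5)/86 = 45762 - 4*√(-2/43 + 31*√5/172)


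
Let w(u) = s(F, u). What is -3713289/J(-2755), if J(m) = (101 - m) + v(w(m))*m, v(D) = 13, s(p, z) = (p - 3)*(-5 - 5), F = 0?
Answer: 3713289/32959 ≈ 112.66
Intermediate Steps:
s(p, z) = 30 - 10*p (s(p, z) = (-3 + p)*(-10) = 30 - 10*p)
w(u) = 30 (w(u) = 30 - 10*0 = 30 + 0 = 30)
J(m) = 101 + 12*m (J(m) = (101 - m) + 13*m = 101 + 12*m)
-3713289/J(-2755) = -3713289/(101 + 12*(-2755)) = -3713289/(101 - 33060) = -3713289/(-32959) = -3713289*(-1/32959) = 3713289/32959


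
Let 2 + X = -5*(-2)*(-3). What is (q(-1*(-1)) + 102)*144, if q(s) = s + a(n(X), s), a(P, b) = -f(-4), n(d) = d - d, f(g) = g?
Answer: 15408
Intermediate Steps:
X = -32 (X = -2 - 5*(-2)*(-3) = -2 + 10*(-3) = -2 - 30 = -32)
n(d) = 0
a(P, b) = 4 (a(P, b) = -1*(-4) = 4)
q(s) = 4 + s (q(s) = s + 4 = 4 + s)
(q(-1*(-1)) + 102)*144 = ((4 - 1*(-1)) + 102)*144 = ((4 + 1) + 102)*144 = (5 + 102)*144 = 107*144 = 15408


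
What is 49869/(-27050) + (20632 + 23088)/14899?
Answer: 439627769/403017950 ≈ 1.0908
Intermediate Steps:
49869/(-27050) + (20632 + 23088)/14899 = 49869*(-1/27050) + 43720*(1/14899) = -49869/27050 + 43720/14899 = 439627769/403017950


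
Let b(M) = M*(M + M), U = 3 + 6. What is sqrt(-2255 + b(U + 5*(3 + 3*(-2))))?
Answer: I*sqrt(2183) ≈ 46.723*I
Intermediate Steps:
U = 9
b(M) = 2*M**2 (b(M) = M*(2*M) = 2*M**2)
sqrt(-2255 + b(U + 5*(3 + 3*(-2)))) = sqrt(-2255 + 2*(9 + 5*(3 + 3*(-2)))**2) = sqrt(-2255 + 2*(9 + 5*(3 - 6))**2) = sqrt(-2255 + 2*(9 + 5*(-3))**2) = sqrt(-2255 + 2*(9 - 15)**2) = sqrt(-2255 + 2*(-6)**2) = sqrt(-2255 + 2*36) = sqrt(-2255 + 72) = sqrt(-2183) = I*sqrt(2183)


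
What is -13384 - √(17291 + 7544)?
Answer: -13384 - √24835 ≈ -13542.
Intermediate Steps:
-13384 - √(17291 + 7544) = -13384 - √24835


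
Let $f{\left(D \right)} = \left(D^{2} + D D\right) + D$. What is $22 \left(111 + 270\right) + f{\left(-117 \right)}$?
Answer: $35643$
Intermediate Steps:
$f{\left(D \right)} = D + 2 D^{2}$ ($f{\left(D \right)} = \left(D^{2} + D^{2}\right) + D = 2 D^{2} + D = D + 2 D^{2}$)
$22 \left(111 + 270\right) + f{\left(-117 \right)} = 22 \left(111 + 270\right) - 117 \left(1 + 2 \left(-117\right)\right) = 22 \cdot 381 - 117 \left(1 - 234\right) = 8382 - -27261 = 8382 + 27261 = 35643$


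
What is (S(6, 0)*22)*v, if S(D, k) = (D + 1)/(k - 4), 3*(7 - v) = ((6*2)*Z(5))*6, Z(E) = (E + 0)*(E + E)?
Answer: 91861/2 ≈ 45931.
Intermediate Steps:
Z(E) = 2*E**2 (Z(E) = E*(2*E) = 2*E**2)
v = -1193 (v = 7 - (6*2)*(2*5**2)*6/3 = 7 - 12*(2*25)*6/3 = 7 - 12*50*6/3 = 7 - 200*6 = 7 - 1/3*3600 = 7 - 1200 = -1193)
S(D, k) = (1 + D)/(-4 + k)
(S(6, 0)*22)*v = (((1 + 6)/(-4 + 0))*22)*(-1193) = ((7/(-4))*22)*(-1193) = (-1/4*7*22)*(-1193) = -7/4*22*(-1193) = -77/2*(-1193) = 91861/2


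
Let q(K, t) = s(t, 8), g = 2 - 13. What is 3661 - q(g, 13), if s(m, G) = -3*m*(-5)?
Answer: 3466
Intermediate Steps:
g = -11
s(m, G) = 15*m
q(K, t) = 15*t
3661 - q(g, 13) = 3661 - 15*13 = 3661 - 1*195 = 3661 - 195 = 3466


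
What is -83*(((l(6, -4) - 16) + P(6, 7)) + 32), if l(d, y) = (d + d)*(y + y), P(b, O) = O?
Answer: 6059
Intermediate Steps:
l(d, y) = 4*d*y (l(d, y) = (2*d)*(2*y) = 4*d*y)
-83*(((l(6, -4) - 16) + P(6, 7)) + 32) = -83*(((4*6*(-4) - 16) + 7) + 32) = -83*(((-96 - 16) + 7) + 32) = -83*((-112 + 7) + 32) = -83*(-105 + 32) = -83*(-73) = 6059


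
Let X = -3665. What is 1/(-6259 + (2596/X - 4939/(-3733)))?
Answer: -13681445/85623753688 ≈ -0.00015979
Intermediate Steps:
1/(-6259 + (2596/X - 4939/(-3733))) = 1/(-6259 + (2596/(-3665) - 4939/(-3733))) = 1/(-6259 + (2596*(-1/3665) - 4939*(-1/3733))) = 1/(-6259 + (-2596/3665 + 4939/3733)) = 1/(-6259 + 8410567/13681445) = 1/(-85623753688/13681445) = -13681445/85623753688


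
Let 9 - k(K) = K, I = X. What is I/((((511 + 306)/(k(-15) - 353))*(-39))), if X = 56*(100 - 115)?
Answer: -92120/10621 ≈ -8.6734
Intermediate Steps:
X = -840 (X = 56*(-15) = -840)
I = -840
k(K) = 9 - K
I/((((511 + 306)/(k(-15) - 353))*(-39))) = -840*(-((9 - 1*(-15)) - 353)/(39*(511 + 306))) = -840/((817/((9 + 15) - 353))*(-39)) = -840/((817/(24 - 353))*(-39)) = -840/((817/(-329))*(-39)) = -840/((817*(-1/329))*(-39)) = -840/((-817/329*(-39))) = -840/31863/329 = -840*329/31863 = -92120/10621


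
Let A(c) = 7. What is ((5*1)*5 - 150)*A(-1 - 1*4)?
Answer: -875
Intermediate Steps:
((5*1)*5 - 150)*A(-1 - 1*4) = ((5*1)*5 - 150)*7 = (5*5 - 150)*7 = (25 - 150)*7 = -125*7 = -875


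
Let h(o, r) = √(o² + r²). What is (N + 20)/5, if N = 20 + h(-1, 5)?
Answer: 8 + √26/5 ≈ 9.0198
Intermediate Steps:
N = 20 + √26 (N = 20 + √((-1)² + 5²) = 20 + √(1 + 25) = 20 + √26 ≈ 25.099)
(N + 20)/5 = ((20 + √26) + 20)/5 = (40 + √26)/5 = 8 + √26/5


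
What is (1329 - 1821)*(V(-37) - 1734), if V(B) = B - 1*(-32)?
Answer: 855588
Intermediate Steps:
V(B) = 32 + B (V(B) = B + 32 = 32 + B)
(1329 - 1821)*(V(-37) - 1734) = (1329 - 1821)*((32 - 37) - 1734) = -492*(-5 - 1734) = -492*(-1739) = 855588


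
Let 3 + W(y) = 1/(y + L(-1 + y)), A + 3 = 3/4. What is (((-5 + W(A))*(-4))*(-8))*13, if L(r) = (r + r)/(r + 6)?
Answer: -693888/203 ≈ -3418.2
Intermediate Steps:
L(r) = 2*r/(6 + r) (L(r) = (2*r)/(6 + r) = 2*r/(6 + r))
A = -9/4 (A = -3 + 3/4 = -3 + 3*(¼) = -3 + ¾ = -9/4 ≈ -2.2500)
W(y) = -3 + 1/(y + 2*(-1 + y)/(5 + y)) (W(y) = -3 + 1/(y + 2*(-1 + y)/(6 + (-1 + y))) = -3 + 1/(y + 2*(-1 + y)/(5 + y)))
(((-5 + W(A))*(-4))*(-8))*13 = (((-5 + (11 - 20*(-9/4) - 3*(-9/4)²)/(-2 + (-9/4)² + 7*(-9/4)))*(-4))*(-8))*13 = (((-5 + (11 + 45 - 3*81/16)/(-2 + 81/16 - 63/4))*(-4))*(-8))*13 = (((-5 + (11 + 45 - 243/16)/(-203/16))*(-4))*(-8))*13 = (((-5 - 16/203*653/16)*(-4))*(-8))*13 = (((-5 - 653/203)*(-4))*(-8))*13 = (-1668/203*(-4)*(-8))*13 = ((6672/203)*(-8))*13 = -53376/203*13 = -693888/203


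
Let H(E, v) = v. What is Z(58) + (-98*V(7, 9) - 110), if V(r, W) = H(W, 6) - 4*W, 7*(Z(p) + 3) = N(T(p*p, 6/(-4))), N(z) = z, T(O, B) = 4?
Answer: 19793/7 ≈ 2827.6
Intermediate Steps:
Z(p) = -17/7 (Z(p) = -3 + (⅐)*4 = -3 + 4/7 = -17/7)
V(r, W) = 6 - 4*W
Z(58) + (-98*V(7, 9) - 110) = -17/7 + (-98*(6 - 4*9) - 110) = -17/7 + (-98*(6 - 36) - 110) = -17/7 + (-98*(-30) - 110) = -17/7 + (2940 - 110) = -17/7 + 2830 = 19793/7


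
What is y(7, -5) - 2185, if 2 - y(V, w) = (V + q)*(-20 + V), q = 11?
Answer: -1949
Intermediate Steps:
y(V, w) = 2 - (-20 + V)*(11 + V) (y(V, w) = 2 - (V + 11)*(-20 + V) = 2 - (11 + V)*(-20 + V) = 2 - (-20 + V)*(11 + V))
y(7, -5) - 2185 = (222 - 1*7**2 + 9*7) - 2185 = (222 - 1*49 + 63) - 2185 = (222 - 49 + 63) - 2185 = 236 - 2185 = -1949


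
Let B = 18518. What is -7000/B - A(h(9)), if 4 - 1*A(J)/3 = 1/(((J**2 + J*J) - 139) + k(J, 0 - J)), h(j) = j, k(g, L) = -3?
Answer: -2264383/185180 ≈ -12.228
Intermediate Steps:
A(J) = 12 - 3/(-142 + 2*J**2) (A(J) = 12 - 3/(((J**2 + J*J) - 139) - 3) = 12 - 3/(((J**2 + J**2) - 139) - 3) = 12 - 3/((2*J**2 - 139) - 3) = 12 - 3/((-139 + 2*J**2) - 3) = 12 - 3/(-142 + 2*J**2))
-7000/B - A(h(9)) = -7000/18518 - 3*(-569 + 8*9**2)/(2*(-71 + 9**2)) = -7000*1/18518 - 3*(-569 + 8*81)/(2*(-71 + 81)) = -3500/9259 - 3*(-569 + 648)/(2*10) = -3500/9259 - 3*79/(2*10) = -3500/9259 - 1*237/20 = -3500/9259 - 237/20 = -2264383/185180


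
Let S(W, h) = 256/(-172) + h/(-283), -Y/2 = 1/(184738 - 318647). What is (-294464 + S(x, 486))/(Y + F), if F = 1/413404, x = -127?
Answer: -66123375088613157512/3896988391 ≈ -1.6968e+10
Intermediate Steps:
F = 1/413404 ≈ 2.4189e-6
Y = 2/133909 (Y = -2/(184738 - 318647) = -2/(-133909) = -2*(-1/133909) = 2/133909 ≈ 1.4936e-5)
S(W, h) = -64/43 - h/283 (S(W, h) = 256*(-1/172) + h*(-1/283) = -64/43 - h/283)
(-294464 + S(x, 486))/(Y + F) = (-294464 + (-64/43 - 1/283*486))/(2/133909 + 1/413404) = (-294464 + (-64/43 - 486/283))/(960717/55358516236) = (-294464 - 39010/12169)*(55358516236/960717) = -3583371426/12169*55358516236/960717 = -66123375088613157512/3896988391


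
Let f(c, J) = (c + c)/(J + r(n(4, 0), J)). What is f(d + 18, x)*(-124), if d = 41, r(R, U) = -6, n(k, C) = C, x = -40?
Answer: 7316/23 ≈ 318.09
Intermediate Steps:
f(c, J) = 2*c/(-6 + J) (f(c, J) = (c + c)/(J - 6) = (2*c)/(-6 + J) = 2*c/(-6 + J))
f(d + 18, x)*(-124) = (2*(41 + 18)/(-6 - 40))*(-124) = (2*59/(-46))*(-124) = (2*59*(-1/46))*(-124) = -59/23*(-124) = 7316/23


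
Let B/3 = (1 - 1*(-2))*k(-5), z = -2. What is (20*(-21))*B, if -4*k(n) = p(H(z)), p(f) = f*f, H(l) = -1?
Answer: 945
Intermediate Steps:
p(f) = f**2
k(n) = -1/4 (k(n) = -1/4*(-1)**2 = -1/4*1 = -1/4)
B = -9/4 (B = 3*((1 - 1*(-2))*(-1/4)) = 3*((1 + 2)*(-1/4)) = 3*(3*(-1/4)) = 3*(-3/4) = -9/4 ≈ -2.2500)
(20*(-21))*B = (20*(-21))*(-9/4) = -420*(-9/4) = 945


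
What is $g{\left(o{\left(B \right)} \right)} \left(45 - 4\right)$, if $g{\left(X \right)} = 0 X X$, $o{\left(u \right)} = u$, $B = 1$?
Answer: $0$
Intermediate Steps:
$g{\left(X \right)} = 0$ ($g{\left(X \right)} = 0 X = 0$)
$g{\left(o{\left(B \right)} \right)} \left(45 - 4\right) = 0 \left(45 - 4\right) = 0 \cdot 41 = 0$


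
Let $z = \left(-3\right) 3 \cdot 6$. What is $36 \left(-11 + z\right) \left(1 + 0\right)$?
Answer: $-2340$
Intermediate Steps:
$z = -54$ ($z = \left(-9\right) 6 = -54$)
$36 \left(-11 + z\right) \left(1 + 0\right) = 36 \left(-11 - 54\right) \left(1 + 0\right) = 36 \left(\left(-65\right) 1\right) = 36 \left(-65\right) = -2340$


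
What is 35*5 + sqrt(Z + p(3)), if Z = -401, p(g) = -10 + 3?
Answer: 175 + 2*I*sqrt(102) ≈ 175.0 + 20.199*I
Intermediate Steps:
p(g) = -7
35*5 + sqrt(Z + p(3)) = 35*5 + sqrt(-401 - 7) = 175 + sqrt(-408) = 175 + 2*I*sqrt(102)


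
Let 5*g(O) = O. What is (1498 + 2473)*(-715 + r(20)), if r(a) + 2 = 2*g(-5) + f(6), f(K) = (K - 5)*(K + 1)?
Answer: -2827352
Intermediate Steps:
f(K) = (1 + K)*(-5 + K) (f(K) = (-5 + K)*(1 + K) = (1 + K)*(-5 + K))
g(O) = O/5
r(a) = 3 (r(a) = -2 + (2*((1/5)*(-5)) + (-5 + 6**2 - 4*6)) = -2 + (2*(-1) + (-5 + 36 - 24)) = -2 + (-2 + 7) = -2 + 5 = 3)
(1498 + 2473)*(-715 + r(20)) = (1498 + 2473)*(-715 + 3) = 3971*(-712) = -2827352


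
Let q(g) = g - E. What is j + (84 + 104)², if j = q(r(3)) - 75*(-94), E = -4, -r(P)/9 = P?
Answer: 42371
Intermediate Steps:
r(P) = -9*P
q(g) = 4 + g (q(g) = g - 1*(-4) = g + 4 = 4 + g)
j = 7027 (j = (4 - 9*3) - 75*(-94) = (4 - 27) + 7050 = -23 + 7050 = 7027)
j + (84 + 104)² = 7027 + (84 + 104)² = 7027 + 188² = 7027 + 35344 = 42371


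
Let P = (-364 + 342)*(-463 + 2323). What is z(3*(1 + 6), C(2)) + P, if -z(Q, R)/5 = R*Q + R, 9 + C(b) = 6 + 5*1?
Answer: -41140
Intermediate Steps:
C(b) = 2 (C(b) = -9 + (6 + 5*1) = -9 + (6 + 5) = -9 + 11 = 2)
z(Q, R) = -5*R - 5*Q*R (z(Q, R) = -5*(R*Q + R) = -5*(Q*R + R) = -5*(R + Q*R) = -5*R - 5*Q*R)
P = -40920 (P = -22*1860 = -40920)
z(3*(1 + 6), C(2)) + P = -5*2*(1 + 3*(1 + 6)) - 40920 = -5*2*(1 + 3*7) - 40920 = -5*2*(1 + 21) - 40920 = -5*2*22 - 40920 = -220 - 40920 = -41140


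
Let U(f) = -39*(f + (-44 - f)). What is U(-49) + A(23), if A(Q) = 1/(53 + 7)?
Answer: 102961/60 ≈ 1716.0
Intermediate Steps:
A(Q) = 1/60
U(f) = 1716 (U(f) = -39*(-44) = 1716)
U(-49) + A(23) = 1716 + 1/60 = 102961/60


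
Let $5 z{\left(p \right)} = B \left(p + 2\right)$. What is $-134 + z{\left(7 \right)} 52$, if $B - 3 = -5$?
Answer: $- \frac{1606}{5} \approx -321.2$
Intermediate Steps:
$B = -2$ ($B = 3 - 5 = -2$)
$z{\left(p \right)} = - \frac{4}{5} - \frac{2 p}{5}$ ($z{\left(p \right)} = \frac{\left(-2\right) \left(p + 2\right)}{5} = \frac{\left(-2\right) \left(2 + p\right)}{5} = \frac{-4 - 2 p}{5} = - \frac{4}{5} - \frac{2 p}{5}$)
$-134 + z{\left(7 \right)} 52 = -134 + \left(- \frac{4}{5} - \frac{14}{5}\right) 52 = -134 - \frac{936}{5} = - \frac{1606}{5}$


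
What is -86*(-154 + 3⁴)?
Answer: 6278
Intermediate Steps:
-86*(-154 + 3⁴) = -86*(-154 + 81) = -86*(-73) = 6278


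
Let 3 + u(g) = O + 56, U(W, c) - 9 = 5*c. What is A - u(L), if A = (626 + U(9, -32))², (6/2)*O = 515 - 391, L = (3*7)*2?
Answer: 676592/3 ≈ 2.2553e+5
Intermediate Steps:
L = 42 (L = 21*2 = 42)
U(W, c) = 9 + 5*c
O = 124/3 (O = (515 - 391)/3 = (⅓)*124 = 124/3 ≈ 41.333)
u(g) = 283/3 (u(g) = -3 + (124/3 + 56) = -3 + 292/3 = 283/3)
A = 225625 (A = (626 + (9 + 5*(-32)))² = (626 + (9 - 160))² = (626 - 151)² = 475² = 225625)
A - u(L) = 225625 - 1*283/3 = 225625 - 283/3 = 676592/3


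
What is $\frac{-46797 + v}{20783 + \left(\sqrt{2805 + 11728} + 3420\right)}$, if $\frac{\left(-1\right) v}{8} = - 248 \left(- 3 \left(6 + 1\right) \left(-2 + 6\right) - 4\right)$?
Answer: $- \frac{5358277967}{585770676} + \frac{221389 \sqrt{14533}}{585770676} \approx -9.1018$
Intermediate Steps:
$v = -174592$ ($v = - 8 \left(- 248 \left(- 3 \left(6 + 1\right) \left(-2 + 6\right) - 4\right)\right) = - 8 \left(- 248 \left(- 3 \cdot 7 \cdot 4 - 4\right)\right) = - 8 \left(- 248 \left(\left(-3\right) 28 - 4\right)\right) = - 8 \left(- 248 \left(-84 - 4\right)\right) = - 8 \left(\left(-248\right) \left(-88\right)\right) = \left(-8\right) 21824 = -174592$)
$\frac{-46797 + v}{20783 + \left(\sqrt{2805 + 11728} + 3420\right)} = \frac{-46797 - 174592}{20783 + \left(\sqrt{2805 + 11728} + 3420\right)} = - \frac{221389}{20783 + \left(\sqrt{14533} + 3420\right)} = - \frac{221389}{20783 + \left(3420 + \sqrt{14533}\right)} = - \frac{221389}{24203 + \sqrt{14533}}$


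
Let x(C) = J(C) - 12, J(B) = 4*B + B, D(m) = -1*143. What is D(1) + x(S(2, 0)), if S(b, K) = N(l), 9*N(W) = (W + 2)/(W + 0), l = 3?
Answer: -4160/27 ≈ -154.07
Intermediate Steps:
D(m) = -143
J(B) = 5*B
N(W) = (2 + W)/(9*W) (N(W) = ((W + 2)/(W + 0))/9 = ((2 + W)/W)/9 = (2 + W)/(9*W))
S(b, K) = 5/27 (S(b, K) = (1/9)*(2 + 3)/3 = (1/9)*(1/3)*5 = 5/27)
x(C) = -12 + 5*C (x(C) = 5*C - 12 = -12 + 5*C)
D(1) + x(S(2, 0)) = -143 + (-12 + 5*(5/27)) = -143 + (-12 + 25/27) = -143 - 299/27 = -4160/27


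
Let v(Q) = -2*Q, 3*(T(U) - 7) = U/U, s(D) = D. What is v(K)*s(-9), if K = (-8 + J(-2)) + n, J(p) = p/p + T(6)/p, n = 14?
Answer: 60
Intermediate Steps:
T(U) = 22/3 (T(U) = 7 + (U/U)/3 = 7 + (⅓)*1 = 7 + ⅓ = 22/3)
J(p) = 1 + 22/(3*p) (J(p) = p/p + 22/(3*p) = 1 + 22/(3*p))
K = 10/3 (K = (-8 + (22/3 - 2)/(-2)) + 14 = (-8 - ½*16/3) + 14 = (-8 - 8/3) + 14 = -32/3 + 14 = 10/3 ≈ 3.3333)
v(K)*s(-9) = -2*10/3*(-9) = -20/3*(-9) = 60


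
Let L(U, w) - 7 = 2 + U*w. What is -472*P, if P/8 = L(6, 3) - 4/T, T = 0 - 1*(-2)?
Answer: -94400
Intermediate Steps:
L(U, w) = 9 + U*w (L(U, w) = 7 + (2 + U*w) = 9 + U*w)
T = 2 (T = 0 + 2 = 2)
P = 200 (P = 8*((9 + 6*3) - 4/2) = 8*((9 + 18) - 4/2) = 8*(27 - 1*2) = 8*(27 - 2) = 8*25 = 200)
-472*P = -472*200 = -94400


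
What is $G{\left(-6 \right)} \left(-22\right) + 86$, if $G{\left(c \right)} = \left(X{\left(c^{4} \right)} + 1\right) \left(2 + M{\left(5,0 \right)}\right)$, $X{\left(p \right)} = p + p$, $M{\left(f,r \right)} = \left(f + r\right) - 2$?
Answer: $-285144$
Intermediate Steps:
$M{\left(f,r \right)} = -2 + f + r$
$X{\left(p \right)} = 2 p$
$G{\left(c \right)} = 5 + 10 c^{4}$ ($G{\left(c \right)} = \left(2 c^{4} + 1\right) \left(2 + \left(-2 + 5 + 0\right)\right) = \left(1 + 2 c^{4}\right) \left(2 + 3\right) = \left(1 + 2 c^{4}\right) 5 = 5 + 10 c^{4}$)
$G{\left(-6 \right)} \left(-22\right) + 86 = \left(5 + 10 \left(-6\right)^{4}\right) \left(-22\right) + 86 = \left(5 + 10 \cdot 1296\right) \left(-22\right) + 86 = \left(5 + 12960\right) \left(-22\right) + 86 = 12965 \left(-22\right) + 86 = -285230 + 86 = -285144$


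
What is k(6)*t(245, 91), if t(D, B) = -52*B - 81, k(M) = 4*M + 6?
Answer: -144390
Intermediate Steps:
k(M) = 6 + 4*M
t(D, B) = -81 - 52*B
k(6)*t(245, 91) = (6 + 4*6)*(-81 - 52*91) = (6 + 24)*(-81 - 4732) = 30*(-4813) = -144390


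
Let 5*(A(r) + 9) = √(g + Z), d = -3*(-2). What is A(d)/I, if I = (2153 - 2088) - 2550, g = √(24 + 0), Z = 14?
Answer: 9/2485 - √(14 + 2*√6)/12425 ≈ 0.0032718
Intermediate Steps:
g = 2*√6 (g = √24 = 2*√6 ≈ 4.8990)
d = 6
I = -2485 (I = 65 - 2550 = -2485)
A(r) = -9 + √(14 + 2*√6)/5 (A(r) = -9 + √(2*√6 + 14)/5 = -9 + √(14 + 2*√6)/5)
A(d)/I = (-9 + √(14 + 2*√6)/5)/(-2485) = (-9 + √(14 + 2*√6)/5)*(-1/2485) = 9/2485 - √(14 + 2*√6)/12425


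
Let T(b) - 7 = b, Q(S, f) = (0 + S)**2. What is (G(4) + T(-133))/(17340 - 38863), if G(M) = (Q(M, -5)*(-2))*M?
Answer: 254/21523 ≈ 0.011801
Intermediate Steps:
Q(S, f) = S**2
G(M) = -2*M**3 (G(M) = (M**2*(-2))*M = (-2*M**2)*M = -2*M**3)
T(b) = 7 + b
(G(4) + T(-133))/(17340 - 38863) = (-2*4**3 + (7 - 133))/(17340 - 38863) = (-2*64 - 126)/(-21523) = (-128 - 126)*(-1/21523) = -254*(-1/21523) = 254/21523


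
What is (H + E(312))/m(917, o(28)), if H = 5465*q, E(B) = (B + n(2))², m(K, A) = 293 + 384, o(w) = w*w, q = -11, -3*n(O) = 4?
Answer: 327589/6093 ≈ 53.765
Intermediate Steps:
n(O) = -4/3 (n(O) = -⅓*4 = -4/3)
o(w) = w²
m(K, A) = 677
E(B) = (-4/3 + B)² (E(B) = (B - 4/3)² = (-4/3 + B)²)
H = -60115 (H = 5465*(-11) = -60115)
(H + E(312))/m(917, o(28)) = (-60115 + (-4 + 3*312)²/9)/677 = (-60115 + (-4 + 936)²/9)*(1/677) = (-60115 + (⅑)*932²)*(1/677) = (-60115 + (⅑)*868624)*(1/677) = (-60115 + 868624/9)*(1/677) = (327589/9)*(1/677) = 327589/6093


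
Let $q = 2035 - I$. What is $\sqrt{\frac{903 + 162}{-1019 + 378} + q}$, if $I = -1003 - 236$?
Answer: $\frac{\sqrt{1344541729}}{641} \approx 57.204$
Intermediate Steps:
$I = -1239$
$q = 3274$ ($q = 2035 - -1239 = 2035 + 1239 = 3274$)
$\sqrt{\frac{903 + 162}{-1019 + 378} + q} = \sqrt{\frac{903 + 162}{-1019 + 378} + 3274} = \sqrt{\frac{1065}{-641} + 3274} = \sqrt{1065 \left(- \frac{1}{641}\right) + 3274} = \sqrt{- \frac{1065}{641} + 3274} = \sqrt{\frac{2097569}{641}} = \frac{\sqrt{1344541729}}{641}$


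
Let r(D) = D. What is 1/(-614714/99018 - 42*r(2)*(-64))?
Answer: 49509/265853027 ≈ 0.00018623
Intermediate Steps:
1/(-614714/99018 - 42*r(2)*(-64)) = 1/(-614714/99018 - 42*2*(-64)) = 1/(-614714*1/99018 - 84*(-64)) = 1/(-307357/49509 + 5376) = 1/(265853027/49509) = 49509/265853027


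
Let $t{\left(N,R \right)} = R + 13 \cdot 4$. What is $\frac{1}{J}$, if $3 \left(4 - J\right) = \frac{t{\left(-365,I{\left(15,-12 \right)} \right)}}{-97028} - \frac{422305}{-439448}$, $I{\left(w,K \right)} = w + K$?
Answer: $\frac{10659690136}{39226157219} \approx 0.27175$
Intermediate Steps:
$I{\left(w,K \right)} = K + w$
$t{\left(N,R \right)} = 52 + R$ ($t{\left(N,R \right)} = R + 52 = 52 + R$)
$J = \frac{39226157219}{10659690136}$ ($J = 4 - \frac{\frac{52 + \left(-12 + 15\right)}{-97028} - \frac{422305}{-439448}}{3} = 4 - \frac{\left(52 + 3\right) \left(- \frac{1}{97028}\right) - - \frac{422305}{439448}}{3} = 4 - \frac{55 \left(- \frac{1}{97028}\right) + \frac{422305}{439448}}{3} = 4 - \frac{- \frac{55}{97028} + \frac{422305}{439448}}{3} = 4 - \frac{3412603325}{10659690136} = \frac{39226157219}{10659690136} \approx 3.6799$)
$\frac{1}{J} = \frac{1}{\frac{39226157219}{10659690136}} = \frac{10659690136}{39226157219}$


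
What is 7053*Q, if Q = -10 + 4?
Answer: -42318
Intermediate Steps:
Q = -6
7053*Q = 7053*(-6) = -42318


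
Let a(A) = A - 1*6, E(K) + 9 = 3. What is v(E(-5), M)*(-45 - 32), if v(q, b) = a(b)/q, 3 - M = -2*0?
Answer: -77/2 ≈ -38.500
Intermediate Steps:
E(K) = -6 (E(K) = -9 + 3 = -6)
a(A) = -6 + A (a(A) = A - 6 = -6 + A)
M = 3 (M = 3 - (-2)*0 = 3 - 1*0 = 3 + 0 = 3)
v(q, b) = (-6 + b)/q
v(E(-5), M)*(-45 - 32) = ((-6 + 3)/(-6))*(-45 - 32) = -1/6*(-3)*(-77) = (1/2)*(-77) = -77/2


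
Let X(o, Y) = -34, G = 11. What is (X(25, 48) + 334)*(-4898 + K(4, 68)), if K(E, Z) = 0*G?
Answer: -1469400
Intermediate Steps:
K(E, Z) = 0 (K(E, Z) = 0*11 = 0)
(X(25, 48) + 334)*(-4898 + K(4, 68)) = (-34 + 334)*(-4898 + 0) = 300*(-4898) = -1469400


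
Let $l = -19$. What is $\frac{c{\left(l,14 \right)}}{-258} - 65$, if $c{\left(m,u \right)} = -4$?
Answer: $- \frac{8383}{129} \approx -64.984$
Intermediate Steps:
$\frac{c{\left(l,14 \right)}}{-258} - 65 = - \frac{4}{-258} - 65 = \left(-4\right) \left(- \frac{1}{258}\right) - 65 = \frac{2}{129} - 65 = - \frac{8383}{129}$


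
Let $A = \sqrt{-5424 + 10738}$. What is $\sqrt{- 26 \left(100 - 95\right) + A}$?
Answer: $\sqrt{-130 + \sqrt{5314}} \approx 7.5566 i$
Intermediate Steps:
$A = \sqrt{5314} \approx 72.897$
$\sqrt{- 26 \left(100 - 95\right) + A} = \sqrt{- 26 \left(100 - 95\right) + \sqrt{5314}} = \sqrt{\left(-26\right) 5 + \sqrt{5314}} = \sqrt{-130 + \sqrt{5314}}$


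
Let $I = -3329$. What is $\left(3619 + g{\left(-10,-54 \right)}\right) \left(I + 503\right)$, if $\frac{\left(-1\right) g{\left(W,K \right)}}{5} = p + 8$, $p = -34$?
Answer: $-10594674$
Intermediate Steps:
$g{\left(W,K \right)} = 130$ ($g{\left(W,K \right)} = - 5 \left(-34 + 8\right) = \left(-5\right) \left(-26\right) = 130$)
$\left(3619 + g{\left(-10,-54 \right)}\right) \left(I + 503\right) = \left(3619 + 130\right) \left(-3329 + 503\right) = 3749 \left(-2826\right) = -10594674$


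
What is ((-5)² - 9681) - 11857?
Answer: -21513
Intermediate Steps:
((-5)² - 9681) - 11857 = (25 - 9681) - 11857 = -9656 - 11857 = -21513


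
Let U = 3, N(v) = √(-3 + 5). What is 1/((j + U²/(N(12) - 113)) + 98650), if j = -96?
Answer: 1258237901/124004277865817 + 9*√2/124004277865817 ≈ 1.0147e-5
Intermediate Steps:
N(v) = √2
1/((j + U²/(N(12) - 113)) + 98650) = 1/((-96 + 3²/(√2 - 113)) + 98650) = 1/((-96 + 9/(-113 + √2)) + 98650) = 1/(98554 + 9/(-113 + √2))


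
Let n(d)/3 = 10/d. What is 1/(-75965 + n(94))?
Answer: -47/3570340 ≈ -1.3164e-5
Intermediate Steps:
n(d) = 30/d (n(d) = 3*(10/d) = 30/d)
1/(-75965 + n(94)) = 1/(-75965 + 30/94) = 1/(-75965 + 30*(1/94)) = 1/(-75965 + 15/47) = 1/(-3570340/47) = -47/3570340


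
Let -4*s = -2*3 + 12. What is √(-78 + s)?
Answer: I*√318/2 ≈ 8.9163*I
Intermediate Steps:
s = -3/2 (s = -(-2*3 + 12)/4 = -(-6 + 12)/4 = -¼*6 = -3/2 ≈ -1.5000)
√(-78 + s) = √(-78 - 3/2) = √(-159/2) = I*√318/2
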